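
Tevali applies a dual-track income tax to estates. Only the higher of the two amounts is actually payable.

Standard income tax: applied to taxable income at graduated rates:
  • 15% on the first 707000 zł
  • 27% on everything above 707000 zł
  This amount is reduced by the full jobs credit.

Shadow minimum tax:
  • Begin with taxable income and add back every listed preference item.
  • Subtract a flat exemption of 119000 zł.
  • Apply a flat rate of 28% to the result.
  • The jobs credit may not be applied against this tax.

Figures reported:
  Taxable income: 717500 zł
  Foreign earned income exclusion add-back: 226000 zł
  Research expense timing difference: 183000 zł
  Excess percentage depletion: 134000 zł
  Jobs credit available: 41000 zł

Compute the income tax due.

319620 zł

Shadow minimum tax:
  Adjusted income: 717500 zł + 226000 zł + 183000 zł + 134000 zł = 1260500 zł
  Less exemption 119000 zł → base 1141500 zł
  1141500 zł × 28% = 319620 zł

Standard income tax:
  707000 zł × 15% = 106050 zł
  10500 zł × 27% = 2835 zł
  → 108885 zł
  Less jobs credit 41000 zł → 67885 zł

319620 zł > 67885 zł, so the shadow minimum tax is the binding amount.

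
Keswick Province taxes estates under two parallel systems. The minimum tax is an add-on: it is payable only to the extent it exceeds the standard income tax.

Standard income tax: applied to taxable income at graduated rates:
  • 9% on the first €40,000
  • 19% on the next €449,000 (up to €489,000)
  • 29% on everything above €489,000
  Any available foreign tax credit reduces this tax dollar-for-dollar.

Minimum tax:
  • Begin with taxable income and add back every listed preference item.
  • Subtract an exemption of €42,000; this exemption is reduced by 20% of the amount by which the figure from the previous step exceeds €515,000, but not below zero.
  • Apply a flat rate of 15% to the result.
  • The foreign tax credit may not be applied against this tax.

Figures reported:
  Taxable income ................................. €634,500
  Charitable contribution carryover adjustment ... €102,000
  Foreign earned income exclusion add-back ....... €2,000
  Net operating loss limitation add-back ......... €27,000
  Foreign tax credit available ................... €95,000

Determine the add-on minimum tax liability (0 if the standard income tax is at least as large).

Minimum tax:
  Adjusted income: €634,500 + €102,000 + €2,000 + €27,000 = €765,500
  Exemption: 20% × (€765,500 − €515,000) = €50,100 ≥ €42,000, so the exemption is fully phased out
  Base: €765,500 − €0 = €765,500
  €765,500 × 15% = €114,825

Standard income tax:
  €40,000 × 9% = €3,600
  €449,000 × 19% = €85,310
  €145,500 × 29% = €42,195
  → €131,105
  Less foreign tax credit €95,000 → €36,105

Excess of minimum tax over standard income tax: €114,825 − €36,105 = €78,720.

€78,720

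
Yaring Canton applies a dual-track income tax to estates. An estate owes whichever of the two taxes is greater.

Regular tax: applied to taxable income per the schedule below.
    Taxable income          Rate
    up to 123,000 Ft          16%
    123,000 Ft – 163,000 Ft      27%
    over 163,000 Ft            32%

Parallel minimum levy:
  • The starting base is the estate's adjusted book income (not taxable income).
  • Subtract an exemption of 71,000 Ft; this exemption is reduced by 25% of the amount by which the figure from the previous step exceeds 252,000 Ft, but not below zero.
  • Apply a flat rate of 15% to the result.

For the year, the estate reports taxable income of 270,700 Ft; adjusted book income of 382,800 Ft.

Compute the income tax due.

64,944 Ft

Regular tax:
  123,000 Ft × 16% = 19,680 Ft
  40,000 Ft × 27% = 10,800 Ft
  107,700 Ft × 32% = 34,464 Ft
  → 64,944 Ft

Parallel minimum levy:
  Base (adjusted book income): 382,800 Ft
  Exemption: 71,000 Ft − 25% × (382,800 Ft − 252,000 Ft) = 71,000 Ft − 32,700 Ft = 38,300 Ft
  Base: 382,800 Ft − 38,300 Ft = 344,500 Ft
  344,500 Ft × 15% = 51,675 Ft

64,944 Ft > 51,675 Ft, so the regular tax governs.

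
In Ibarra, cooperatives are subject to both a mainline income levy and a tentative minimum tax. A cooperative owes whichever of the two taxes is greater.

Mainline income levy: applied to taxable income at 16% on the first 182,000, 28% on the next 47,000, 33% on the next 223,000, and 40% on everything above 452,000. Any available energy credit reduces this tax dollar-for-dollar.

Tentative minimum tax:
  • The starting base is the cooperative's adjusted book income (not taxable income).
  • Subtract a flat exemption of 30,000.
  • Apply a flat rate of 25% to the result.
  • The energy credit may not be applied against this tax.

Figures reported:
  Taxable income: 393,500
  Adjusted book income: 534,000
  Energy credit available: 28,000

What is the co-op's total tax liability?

Tentative minimum tax:
  Base (adjusted book income): 534,000
  Less exemption 30,000 → base 504,000
  504,000 × 25% = 126,000

Mainline income levy:
  182,000 × 16% = 29,120
  47,000 × 28% = 13,160
  164,500 × 33% = 54,285
  → 96,565
  Less energy credit 28,000 → 68,565

126,000 > 68,565, so the tentative minimum tax is the binding amount.

126,000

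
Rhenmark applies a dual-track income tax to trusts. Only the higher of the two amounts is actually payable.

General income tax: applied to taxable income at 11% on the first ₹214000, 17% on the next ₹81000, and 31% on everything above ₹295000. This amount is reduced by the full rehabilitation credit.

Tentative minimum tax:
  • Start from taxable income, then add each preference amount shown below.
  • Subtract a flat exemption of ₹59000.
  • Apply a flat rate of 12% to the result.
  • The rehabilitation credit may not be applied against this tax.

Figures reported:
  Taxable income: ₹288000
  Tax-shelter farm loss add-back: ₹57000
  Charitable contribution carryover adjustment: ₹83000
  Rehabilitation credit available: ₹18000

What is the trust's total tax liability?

Tentative minimum tax:
  Adjusted income: ₹288000 + ₹57000 + ₹83000 = ₹428000
  Less exemption ₹59000 → base ₹369000
  ₹369000 × 12% = ₹44280

General income tax:
  ₹214000 × 11% = ₹23540
  ₹74000 × 17% = ₹12580
  → ₹36120
  Less rehabilitation credit ₹18000 → ₹18120

₹44280 > ₹18120, so the tentative minimum tax is the binding amount.

₹44280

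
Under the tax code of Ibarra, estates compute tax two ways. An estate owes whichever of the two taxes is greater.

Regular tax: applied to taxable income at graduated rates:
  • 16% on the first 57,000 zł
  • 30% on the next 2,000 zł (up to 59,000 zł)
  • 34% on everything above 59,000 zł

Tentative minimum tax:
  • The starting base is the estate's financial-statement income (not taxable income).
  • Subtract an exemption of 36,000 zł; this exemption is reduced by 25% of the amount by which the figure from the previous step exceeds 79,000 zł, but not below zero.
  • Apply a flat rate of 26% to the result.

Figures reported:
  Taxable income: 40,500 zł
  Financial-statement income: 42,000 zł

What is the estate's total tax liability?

Regular tax:
  40,500 zł × 16% = 6,480 zł

Tentative minimum tax:
  Base (financial-statement income): 42,000 zł
  Exemption: 42,000 zł ≤ 79,000 zł, so full 36,000 zł applies
  Base: 42,000 zł − 36,000 zł = 6,000 zł
  6,000 zł × 26% = 1,560 zł

6,480 zł > 1,560 zł, so the regular tax governs.

6,480 zł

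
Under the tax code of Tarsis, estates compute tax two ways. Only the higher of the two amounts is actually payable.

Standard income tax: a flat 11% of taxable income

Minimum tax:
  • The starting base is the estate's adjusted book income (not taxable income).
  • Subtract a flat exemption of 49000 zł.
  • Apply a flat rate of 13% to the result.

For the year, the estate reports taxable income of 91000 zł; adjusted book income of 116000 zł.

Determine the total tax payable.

10010 zł

Minimum tax:
  Base (adjusted book income): 116000 zł
  Less exemption 49000 zł → base 67000 zł
  67000 zł × 13% = 8710 zł

Standard income tax:
  91000 zł × 11% = 10010 zł

10010 zł > 8710 zł, so the standard income tax governs.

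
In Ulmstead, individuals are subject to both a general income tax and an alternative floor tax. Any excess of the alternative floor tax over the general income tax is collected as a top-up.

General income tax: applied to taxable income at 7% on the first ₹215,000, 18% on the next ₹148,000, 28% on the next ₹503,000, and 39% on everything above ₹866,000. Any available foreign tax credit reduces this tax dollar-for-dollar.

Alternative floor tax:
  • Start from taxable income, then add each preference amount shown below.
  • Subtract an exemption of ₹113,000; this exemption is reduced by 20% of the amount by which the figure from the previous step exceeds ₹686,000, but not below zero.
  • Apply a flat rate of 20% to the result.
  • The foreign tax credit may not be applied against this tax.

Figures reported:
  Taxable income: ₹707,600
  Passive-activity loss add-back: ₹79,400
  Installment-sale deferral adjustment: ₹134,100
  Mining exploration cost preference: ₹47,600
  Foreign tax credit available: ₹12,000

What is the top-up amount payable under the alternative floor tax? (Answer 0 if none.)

₹56,270

Alternative floor tax:
  Adjusted income: ₹707,600 + ₹79,400 + ₹134,100 + ₹47,600 = ₹968,700
  Exemption: ₹113,000 − 20% × (₹968,700 − ₹686,000) = ₹113,000 − ₹56,540 = ₹56,460
  Base: ₹968,700 − ₹56,460 = ₹912,240
  ₹912,240 × 20% = ₹182,448

General income tax:
  ₹215,000 × 7% = ₹15,050
  ₹148,000 × 18% = ₹26,640
  ₹344,600 × 28% = ₹96,488
  → ₹138,178
  Less foreign tax credit ₹12,000 → ₹126,178

Excess of alternative floor tax over general income tax: ₹182,448 − ₹126,178 = ₹56,270.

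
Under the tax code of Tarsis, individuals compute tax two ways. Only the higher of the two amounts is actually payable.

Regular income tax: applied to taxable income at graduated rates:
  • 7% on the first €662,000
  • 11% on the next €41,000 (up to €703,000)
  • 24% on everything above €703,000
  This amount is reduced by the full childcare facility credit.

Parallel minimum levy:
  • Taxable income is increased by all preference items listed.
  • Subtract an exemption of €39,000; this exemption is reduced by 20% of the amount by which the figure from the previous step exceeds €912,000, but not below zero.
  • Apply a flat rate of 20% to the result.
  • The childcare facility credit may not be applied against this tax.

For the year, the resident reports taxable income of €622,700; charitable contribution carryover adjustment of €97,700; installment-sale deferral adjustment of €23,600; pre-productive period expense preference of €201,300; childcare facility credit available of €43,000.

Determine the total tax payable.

€182,592

Parallel minimum levy:
  Adjusted income: €622,700 + €97,700 + €23,600 + €201,300 = €945,300
  Exemption: €39,000 − 20% × (€945,300 − €912,000) = €39,000 − €6,660 = €32,340
  Base: €945,300 − €32,340 = €912,960
  €912,960 × 20% = €182,592

Regular income tax:
  €622,700 × 7% = €43,589
  Less childcare facility credit €43,000 → €589

€182,592 > €589, so the parallel minimum levy is the binding amount.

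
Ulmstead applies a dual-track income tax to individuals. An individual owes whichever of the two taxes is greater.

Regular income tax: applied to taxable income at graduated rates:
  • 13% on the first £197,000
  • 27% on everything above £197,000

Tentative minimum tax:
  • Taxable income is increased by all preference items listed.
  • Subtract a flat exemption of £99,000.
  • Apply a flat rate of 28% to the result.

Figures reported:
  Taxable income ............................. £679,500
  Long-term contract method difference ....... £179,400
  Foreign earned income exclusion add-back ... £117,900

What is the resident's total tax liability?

Regular income tax:
  £197,000 × 13% = £25,610
  £482,500 × 27% = £130,275
  → £155,885

Tentative minimum tax:
  Adjusted income: £679,500 + £179,400 + £117,900 = £976,800
  Less exemption £99,000 → base £877,800
  £877,800 × 28% = £245,784

£245,784 > £155,885, so the tentative minimum tax is the binding amount.

£245,784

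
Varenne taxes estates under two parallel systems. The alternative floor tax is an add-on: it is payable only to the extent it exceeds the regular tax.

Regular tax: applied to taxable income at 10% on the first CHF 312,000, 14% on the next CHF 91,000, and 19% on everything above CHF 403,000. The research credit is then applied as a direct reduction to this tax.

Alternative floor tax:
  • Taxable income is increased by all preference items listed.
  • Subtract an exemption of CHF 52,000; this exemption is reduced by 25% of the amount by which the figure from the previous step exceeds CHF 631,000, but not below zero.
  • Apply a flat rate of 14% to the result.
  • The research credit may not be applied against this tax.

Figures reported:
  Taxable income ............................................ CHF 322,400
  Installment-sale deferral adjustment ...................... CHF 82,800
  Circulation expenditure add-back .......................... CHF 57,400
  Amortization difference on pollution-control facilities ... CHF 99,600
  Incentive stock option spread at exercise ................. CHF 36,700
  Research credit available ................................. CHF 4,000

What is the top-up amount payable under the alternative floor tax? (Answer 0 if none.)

Alternative floor tax:
  Adjusted income: CHF 322,400 + CHF 82,800 + CHF 57,400 + CHF 99,600 + CHF 36,700 = CHF 598,900
  Exemption: CHF 598,900 ≤ CHF 631,000, so full CHF 52,000 applies
  Base: CHF 598,900 − CHF 52,000 = CHF 546,900
  CHF 546,900 × 14% = CHF 76,566

Regular tax:
  CHF 312,000 × 10% = CHF 31,200
  CHF 10,400 × 14% = CHF 1,456
  → CHF 32,656
  Less research credit CHF 4,000 → CHF 28,656

Excess of alternative floor tax over regular tax: CHF 76,566 − CHF 28,656 = CHF 47,910.

CHF 47,910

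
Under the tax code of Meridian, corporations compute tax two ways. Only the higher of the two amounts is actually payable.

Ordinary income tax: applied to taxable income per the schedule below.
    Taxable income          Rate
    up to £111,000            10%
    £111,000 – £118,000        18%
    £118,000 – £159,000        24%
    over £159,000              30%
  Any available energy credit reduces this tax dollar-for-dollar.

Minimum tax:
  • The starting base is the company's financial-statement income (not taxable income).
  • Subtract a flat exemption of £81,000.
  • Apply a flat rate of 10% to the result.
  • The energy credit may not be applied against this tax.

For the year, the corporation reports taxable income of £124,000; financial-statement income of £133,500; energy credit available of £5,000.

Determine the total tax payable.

Minimum tax:
  Base (financial-statement income): £133,500
  Less exemption £81,000 → base £52,500
  £52,500 × 10% = £5,250

Ordinary income tax:
  £111,000 × 10% = £11,100
  £7,000 × 18% = £1,260
  £6,000 × 24% = £1,440
  → £13,800
  Less energy credit £5,000 → £8,800

£8,800 > £5,250, so the ordinary income tax governs.

£8,800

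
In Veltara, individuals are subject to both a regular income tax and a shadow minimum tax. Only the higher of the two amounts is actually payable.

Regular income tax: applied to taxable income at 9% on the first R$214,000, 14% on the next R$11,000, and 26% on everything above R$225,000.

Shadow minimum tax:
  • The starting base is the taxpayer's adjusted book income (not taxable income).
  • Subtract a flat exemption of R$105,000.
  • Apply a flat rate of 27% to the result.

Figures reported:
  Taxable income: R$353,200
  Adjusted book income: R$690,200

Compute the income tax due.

Shadow minimum tax:
  Base (adjusted book income): R$690,200
  Less exemption R$105,000 → base R$585,200
  R$585,200 × 27% = R$158,004

Regular income tax:
  R$214,000 × 9% = R$19,260
  R$11,000 × 14% = R$1,540
  R$128,200 × 26% = R$33,332
  → R$54,132

R$158,004 > R$54,132, so the shadow minimum tax is the binding amount.

R$158,004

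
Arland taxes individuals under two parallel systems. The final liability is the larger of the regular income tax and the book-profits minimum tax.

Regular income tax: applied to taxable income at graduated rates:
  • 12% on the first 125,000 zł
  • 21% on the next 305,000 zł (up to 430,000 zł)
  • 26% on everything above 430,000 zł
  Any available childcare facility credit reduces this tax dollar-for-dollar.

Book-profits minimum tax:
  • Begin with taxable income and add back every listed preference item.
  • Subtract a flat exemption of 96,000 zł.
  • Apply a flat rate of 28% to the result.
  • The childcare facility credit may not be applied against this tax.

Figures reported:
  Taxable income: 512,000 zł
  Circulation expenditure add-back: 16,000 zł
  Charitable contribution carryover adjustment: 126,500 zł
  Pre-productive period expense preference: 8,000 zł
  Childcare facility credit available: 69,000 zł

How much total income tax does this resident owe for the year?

158,620 zł

Regular income tax:
  125,000 zł × 12% = 15,000 zł
  305,000 zł × 21% = 64,050 zł
  82,000 zł × 26% = 21,320 zł
  → 100,370 zł
  Less childcare facility credit 69,000 zł → 31,370 zł

Book-profits minimum tax:
  Adjusted income: 512,000 zł + 16,000 zł + 126,500 zł + 8,000 zł = 662,500 zł
  Less exemption 96,000 zł → base 566,500 zł
  566,500 zł × 28% = 158,620 zł

158,620 zł > 31,370 zł, so the book-profits minimum tax is the binding amount.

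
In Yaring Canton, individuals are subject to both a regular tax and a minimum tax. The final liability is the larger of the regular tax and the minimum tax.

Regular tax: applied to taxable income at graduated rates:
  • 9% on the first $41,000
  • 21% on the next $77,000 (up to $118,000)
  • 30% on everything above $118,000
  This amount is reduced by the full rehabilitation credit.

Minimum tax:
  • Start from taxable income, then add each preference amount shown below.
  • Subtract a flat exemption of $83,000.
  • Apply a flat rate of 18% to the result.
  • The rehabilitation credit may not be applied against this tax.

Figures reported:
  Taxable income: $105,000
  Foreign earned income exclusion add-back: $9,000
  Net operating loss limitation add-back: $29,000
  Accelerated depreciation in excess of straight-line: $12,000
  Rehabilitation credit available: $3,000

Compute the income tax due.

$14,130

Minimum tax:
  Adjusted income: $105,000 + $9,000 + $29,000 + $12,000 = $155,000
  Less exemption $83,000 → base $72,000
  $72,000 × 18% = $12,960

Regular tax:
  $41,000 × 9% = $3,690
  $64,000 × 21% = $13,440
  → $17,130
  Less rehabilitation credit $3,000 → $14,130

$14,130 > $12,960, so the regular tax governs.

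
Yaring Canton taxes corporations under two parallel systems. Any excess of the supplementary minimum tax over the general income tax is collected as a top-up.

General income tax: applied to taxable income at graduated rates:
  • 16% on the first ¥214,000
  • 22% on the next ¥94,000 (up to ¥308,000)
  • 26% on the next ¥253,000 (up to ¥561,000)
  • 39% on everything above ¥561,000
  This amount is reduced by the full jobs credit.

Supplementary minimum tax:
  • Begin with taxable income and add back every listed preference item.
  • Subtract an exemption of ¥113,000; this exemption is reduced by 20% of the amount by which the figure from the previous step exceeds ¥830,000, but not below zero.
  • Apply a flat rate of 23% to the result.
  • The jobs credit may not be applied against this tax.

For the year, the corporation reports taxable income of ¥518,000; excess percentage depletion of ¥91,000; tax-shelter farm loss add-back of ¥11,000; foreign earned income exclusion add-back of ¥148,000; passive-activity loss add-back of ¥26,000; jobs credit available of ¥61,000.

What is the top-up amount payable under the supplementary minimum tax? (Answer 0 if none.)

¥108,110

General income tax:
  ¥214,000 × 16% = ¥34,240
  ¥94,000 × 22% = ¥20,680
  ¥210,000 × 26% = ¥54,600
  → ¥109,520
  Less jobs credit ¥61,000 → ¥48,520

Supplementary minimum tax:
  Adjusted income: ¥518,000 + ¥91,000 + ¥11,000 + ¥148,000 + ¥26,000 = ¥794,000
  Exemption: ¥794,000 ≤ ¥830,000, so full ¥113,000 applies
  Base: ¥794,000 − ¥113,000 = ¥681,000
  ¥681,000 × 23% = ¥156,630

Excess of supplementary minimum tax over general income tax: ¥156,630 − ¥48,520 = ¥108,110.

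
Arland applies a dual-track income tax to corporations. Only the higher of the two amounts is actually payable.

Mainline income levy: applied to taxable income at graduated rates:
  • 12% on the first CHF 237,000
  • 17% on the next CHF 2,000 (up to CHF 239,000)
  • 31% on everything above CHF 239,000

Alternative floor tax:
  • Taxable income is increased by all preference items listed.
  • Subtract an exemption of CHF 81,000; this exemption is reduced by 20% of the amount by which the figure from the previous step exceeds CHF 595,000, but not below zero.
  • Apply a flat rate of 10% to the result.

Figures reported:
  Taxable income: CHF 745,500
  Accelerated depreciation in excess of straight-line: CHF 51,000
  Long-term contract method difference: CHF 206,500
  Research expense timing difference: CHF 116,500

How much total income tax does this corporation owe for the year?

CHF 185,795

Mainline income levy:
  CHF 237,000 × 12% = CHF 28,440
  CHF 2,000 × 17% = CHF 340
  CHF 506,500 × 31% = CHF 157,015
  → CHF 185,795

Alternative floor tax:
  Adjusted income: CHF 745,500 + CHF 51,000 + CHF 206,500 + CHF 116,500 = CHF 1,119,500
  Exemption: 20% × (CHF 1,119,500 − CHF 595,000) = CHF 104,900 ≥ CHF 81,000, so the exemption is fully phased out
  Base: CHF 1,119,500 − CHF 0 = CHF 1,119,500
  CHF 1,119,500 × 10% = CHF 111,950

CHF 185,795 > CHF 111,950, so the mainline income levy governs.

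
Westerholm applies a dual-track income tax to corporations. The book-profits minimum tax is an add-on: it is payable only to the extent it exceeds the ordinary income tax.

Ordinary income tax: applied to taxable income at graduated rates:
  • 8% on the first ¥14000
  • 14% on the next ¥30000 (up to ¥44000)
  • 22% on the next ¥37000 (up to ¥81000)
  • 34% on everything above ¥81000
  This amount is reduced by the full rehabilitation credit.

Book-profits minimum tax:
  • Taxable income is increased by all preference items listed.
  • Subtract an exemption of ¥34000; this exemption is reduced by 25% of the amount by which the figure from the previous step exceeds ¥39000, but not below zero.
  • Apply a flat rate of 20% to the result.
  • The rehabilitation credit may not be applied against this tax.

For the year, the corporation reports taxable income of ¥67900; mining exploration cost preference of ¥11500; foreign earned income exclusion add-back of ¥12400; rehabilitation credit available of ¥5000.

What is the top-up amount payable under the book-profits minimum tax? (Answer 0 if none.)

¥8622

Ordinary income tax:
  ¥14000 × 8% = ¥1120
  ¥30000 × 14% = ¥4200
  ¥23900 × 22% = ¥5258
  → ¥10578
  Less rehabilitation credit ¥5000 → ¥5578

Book-profits minimum tax:
  Adjusted income: ¥67900 + ¥11500 + ¥12400 = ¥91800
  Exemption: ¥34000 − 25% × (¥91800 − ¥39000) = ¥34000 − ¥13200 = ¥20800
  Base: ¥91800 − ¥20800 = ¥71000
  ¥71000 × 20% = ¥14200

Excess of book-profits minimum tax over ordinary income tax: ¥14200 − ¥5578 = ¥8622.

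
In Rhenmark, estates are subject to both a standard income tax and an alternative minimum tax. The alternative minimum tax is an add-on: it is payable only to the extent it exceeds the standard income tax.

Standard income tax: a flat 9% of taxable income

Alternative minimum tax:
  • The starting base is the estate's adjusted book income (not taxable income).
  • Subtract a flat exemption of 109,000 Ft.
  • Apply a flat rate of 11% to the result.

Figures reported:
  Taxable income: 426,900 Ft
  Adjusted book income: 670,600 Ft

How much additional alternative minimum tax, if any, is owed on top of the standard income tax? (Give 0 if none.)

Standard income tax:
  426,900 Ft × 9% = 38,421 Ft

Alternative minimum tax:
  Base (adjusted book income): 670,600 Ft
  Less exemption 109,000 Ft → base 561,600 Ft
  561,600 Ft × 11% = 61,776 Ft

Excess of alternative minimum tax over standard income tax: 61,776 Ft − 38,421 Ft = 23,355 Ft.

23,355 Ft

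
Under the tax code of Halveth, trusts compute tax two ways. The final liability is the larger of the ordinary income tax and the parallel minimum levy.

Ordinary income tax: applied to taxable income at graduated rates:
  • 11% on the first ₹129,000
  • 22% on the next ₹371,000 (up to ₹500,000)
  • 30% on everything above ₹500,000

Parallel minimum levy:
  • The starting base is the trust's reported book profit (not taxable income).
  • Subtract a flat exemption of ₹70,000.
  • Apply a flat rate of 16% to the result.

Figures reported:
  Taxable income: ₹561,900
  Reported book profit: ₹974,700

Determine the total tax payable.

₹144,752

Parallel minimum levy:
  Base (reported book profit): ₹974,700
  Less exemption ₹70,000 → base ₹904,700
  ₹904,700 × 16% = ₹144,752

Ordinary income tax:
  ₹129,000 × 11% = ₹14,190
  ₹371,000 × 22% = ₹81,620
  ₹61,900 × 30% = ₹18,570
  → ₹114,380

₹144,752 > ₹114,380, so the parallel minimum levy is the binding amount.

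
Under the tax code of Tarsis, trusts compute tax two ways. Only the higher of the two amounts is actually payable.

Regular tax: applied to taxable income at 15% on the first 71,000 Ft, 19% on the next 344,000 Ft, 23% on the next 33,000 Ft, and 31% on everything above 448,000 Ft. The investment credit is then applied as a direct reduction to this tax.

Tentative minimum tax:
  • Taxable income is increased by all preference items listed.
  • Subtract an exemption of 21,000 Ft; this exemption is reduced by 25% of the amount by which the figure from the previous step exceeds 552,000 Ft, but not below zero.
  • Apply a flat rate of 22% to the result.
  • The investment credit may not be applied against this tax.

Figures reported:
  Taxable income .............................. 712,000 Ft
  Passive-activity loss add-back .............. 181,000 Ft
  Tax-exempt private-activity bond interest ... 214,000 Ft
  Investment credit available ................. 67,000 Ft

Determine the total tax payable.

243,540 Ft

Tentative minimum tax:
  Adjusted income: 712,000 Ft + 181,000 Ft + 214,000 Ft = 1,107,000 Ft
  Exemption: 25% × (1,107,000 Ft − 552,000 Ft) = 138,750 Ft ≥ 21,000 Ft, so the exemption is fully phased out
  Base: 1,107,000 Ft − 0 Ft = 1,107,000 Ft
  1,107,000 Ft × 22% = 243,540 Ft

Regular tax:
  71,000 Ft × 15% = 10,650 Ft
  344,000 Ft × 19% = 65,360 Ft
  33,000 Ft × 23% = 7,590 Ft
  264,000 Ft × 31% = 81,840 Ft
  → 165,440 Ft
  Less investment credit 67,000 Ft → 98,440 Ft

243,540 Ft > 98,440 Ft, so the tentative minimum tax is the binding amount.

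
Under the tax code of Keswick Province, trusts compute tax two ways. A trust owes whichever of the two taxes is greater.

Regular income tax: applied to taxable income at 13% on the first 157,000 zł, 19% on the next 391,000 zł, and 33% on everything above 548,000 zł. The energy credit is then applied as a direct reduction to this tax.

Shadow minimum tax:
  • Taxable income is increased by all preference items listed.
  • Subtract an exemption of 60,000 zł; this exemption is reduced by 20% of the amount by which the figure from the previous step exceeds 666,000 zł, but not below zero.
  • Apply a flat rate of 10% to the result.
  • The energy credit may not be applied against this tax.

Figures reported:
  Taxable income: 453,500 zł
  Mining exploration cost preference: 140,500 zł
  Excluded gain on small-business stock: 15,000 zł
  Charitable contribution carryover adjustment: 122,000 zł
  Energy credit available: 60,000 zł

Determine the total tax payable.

68,400 zł

Shadow minimum tax:
  Adjusted income: 453,500 zł + 140,500 zł + 15,000 zł + 122,000 zł = 731,000 zł
  Exemption: 60,000 zł − 20% × (731,000 zł − 666,000 zł) = 60,000 zł − 13,000 zł = 47,000 zł
  Base: 731,000 zł − 47,000 zł = 684,000 zł
  684,000 zł × 10% = 68,400 zł

Regular income tax:
  157,000 zł × 13% = 20,410 zł
  296,500 zł × 19% = 56,335 zł
  → 76,745 zł
  Less energy credit 60,000 zł → 16,745 zł

68,400 zł > 16,745 zł, so the shadow minimum tax is the binding amount.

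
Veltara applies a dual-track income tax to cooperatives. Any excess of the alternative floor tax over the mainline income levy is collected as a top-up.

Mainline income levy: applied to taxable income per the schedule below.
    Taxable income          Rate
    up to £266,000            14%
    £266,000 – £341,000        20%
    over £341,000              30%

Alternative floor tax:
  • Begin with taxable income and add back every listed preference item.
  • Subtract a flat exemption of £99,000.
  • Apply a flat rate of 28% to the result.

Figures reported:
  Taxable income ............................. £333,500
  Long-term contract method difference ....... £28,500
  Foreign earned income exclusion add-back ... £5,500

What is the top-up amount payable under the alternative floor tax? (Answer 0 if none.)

£24,440

Alternative floor tax:
  Adjusted income: £333,500 + £28,500 + £5,500 = £367,500
  Less exemption £99,000 → base £268,500
  £268,500 × 28% = £75,180

Mainline income levy:
  £266,000 × 14% = £37,240
  £67,500 × 20% = £13,500
  → £50,740

Excess of alternative floor tax over mainline income levy: £75,180 − £50,740 = £24,440.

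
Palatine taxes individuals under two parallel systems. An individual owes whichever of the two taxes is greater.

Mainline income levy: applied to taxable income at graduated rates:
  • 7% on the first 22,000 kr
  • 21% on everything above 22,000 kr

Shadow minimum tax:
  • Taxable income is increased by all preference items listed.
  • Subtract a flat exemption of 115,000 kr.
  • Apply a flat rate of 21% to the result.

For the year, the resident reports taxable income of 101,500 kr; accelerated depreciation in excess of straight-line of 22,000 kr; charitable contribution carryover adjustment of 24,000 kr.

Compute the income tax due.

18,235 kr

Mainline income levy:
  22,000 kr × 7% = 1,540 kr
  79,500 kr × 21% = 16,695 kr
  → 18,235 kr

Shadow minimum tax:
  Adjusted income: 101,500 kr + 22,000 kr + 24,000 kr = 147,500 kr
  Less exemption 115,000 kr → base 32,500 kr
  32,500 kr × 21% = 6,825 kr

18,235 kr > 6,825 kr, so the mainline income levy governs.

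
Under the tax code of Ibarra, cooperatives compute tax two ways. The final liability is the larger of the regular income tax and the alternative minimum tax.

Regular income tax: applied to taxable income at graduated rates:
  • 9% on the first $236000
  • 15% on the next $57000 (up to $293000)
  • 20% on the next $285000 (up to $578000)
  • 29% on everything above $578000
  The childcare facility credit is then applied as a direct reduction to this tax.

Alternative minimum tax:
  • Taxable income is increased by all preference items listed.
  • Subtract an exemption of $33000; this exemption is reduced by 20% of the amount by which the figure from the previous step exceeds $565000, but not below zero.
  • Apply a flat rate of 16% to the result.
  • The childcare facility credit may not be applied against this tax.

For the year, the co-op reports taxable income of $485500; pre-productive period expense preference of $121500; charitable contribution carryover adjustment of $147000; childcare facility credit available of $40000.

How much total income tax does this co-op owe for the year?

Alternative minimum tax:
  Adjusted income: $485500 + $121500 + $147000 = $754000
  Exemption: 20% × ($754000 − $565000) = $37800 ≥ $33000, so the exemption is fully phased out
  Base: $754000 − $0 = $754000
  $754000 × 16% = $120640

Regular income tax:
  $236000 × 9% = $21240
  $57000 × 15% = $8550
  $192500 × 20% = $38500
  → $68290
  Less childcare facility credit $40000 → $28290

$120640 > $28290, so the alternative minimum tax is the binding amount.

$120640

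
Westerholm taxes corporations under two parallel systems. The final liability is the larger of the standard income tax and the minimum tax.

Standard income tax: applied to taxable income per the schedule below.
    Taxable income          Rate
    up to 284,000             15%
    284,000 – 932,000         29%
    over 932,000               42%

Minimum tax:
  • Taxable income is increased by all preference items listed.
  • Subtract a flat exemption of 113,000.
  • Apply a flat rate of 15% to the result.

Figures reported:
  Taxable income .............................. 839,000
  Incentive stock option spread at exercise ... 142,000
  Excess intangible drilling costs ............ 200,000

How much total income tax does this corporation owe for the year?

Minimum tax:
  Adjusted income: 839,000 + 142,000 + 200,000 = 1,181,000
  Less exemption 113,000 → base 1,068,000
  1,068,000 × 15% = 160,200

Standard income tax:
  284,000 × 15% = 42,600
  555,000 × 29% = 160,950
  → 203,550

203,550 > 160,200, so the standard income tax governs.

203,550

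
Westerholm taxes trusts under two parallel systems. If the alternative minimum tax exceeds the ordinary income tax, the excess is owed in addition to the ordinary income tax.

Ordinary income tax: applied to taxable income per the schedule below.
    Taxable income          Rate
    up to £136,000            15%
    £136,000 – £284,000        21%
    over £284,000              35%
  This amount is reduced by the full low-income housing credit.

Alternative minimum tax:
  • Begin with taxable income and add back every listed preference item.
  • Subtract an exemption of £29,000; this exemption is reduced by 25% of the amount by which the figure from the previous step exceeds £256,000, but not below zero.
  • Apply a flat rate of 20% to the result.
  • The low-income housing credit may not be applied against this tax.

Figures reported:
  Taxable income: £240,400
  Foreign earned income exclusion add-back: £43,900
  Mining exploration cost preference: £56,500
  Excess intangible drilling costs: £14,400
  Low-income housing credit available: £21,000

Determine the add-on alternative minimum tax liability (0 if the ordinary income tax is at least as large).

£48,876

Ordinary income tax:
  £136,000 × 15% = £20,400
  £104,400 × 21% = £21,924
  → £42,324
  Less low-income housing credit £21,000 → £21,324

Alternative minimum tax:
  Adjusted income: £240,400 + £43,900 + £56,500 + £14,400 = £355,200
  Exemption: £29,000 − 25% × (£355,200 − £256,000) = £29,000 − £24,800 = £4,200
  Base: £355,200 − £4,200 = £351,000
  £351,000 × 20% = £70,200

Excess of alternative minimum tax over ordinary income tax: £70,200 − £21,324 = £48,876.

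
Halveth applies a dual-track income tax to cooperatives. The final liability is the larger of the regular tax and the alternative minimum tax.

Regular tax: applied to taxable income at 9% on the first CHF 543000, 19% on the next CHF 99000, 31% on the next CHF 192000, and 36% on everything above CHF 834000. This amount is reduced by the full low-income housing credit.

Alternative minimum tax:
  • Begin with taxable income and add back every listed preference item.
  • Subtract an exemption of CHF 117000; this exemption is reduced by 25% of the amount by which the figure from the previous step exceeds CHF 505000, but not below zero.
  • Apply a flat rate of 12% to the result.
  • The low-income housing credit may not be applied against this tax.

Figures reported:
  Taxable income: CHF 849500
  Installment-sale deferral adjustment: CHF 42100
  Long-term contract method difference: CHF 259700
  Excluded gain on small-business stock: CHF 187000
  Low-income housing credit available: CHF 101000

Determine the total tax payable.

CHF 160596

Regular tax:
  CHF 543000 × 9% = CHF 48870
  CHF 99000 × 19% = CHF 18810
  CHF 192000 × 31% = CHF 59520
  CHF 15500 × 36% = CHF 5580
  → CHF 132780
  Less low-income housing credit CHF 101000 → CHF 31780

Alternative minimum tax:
  Adjusted income: CHF 849500 + CHF 42100 + CHF 259700 + CHF 187000 = CHF 1338300
  Exemption: 25% × (CHF 1338300 − CHF 505000) = CHF 208325 ≥ CHF 117000, so the exemption is fully phased out
  Base: CHF 1338300 − CHF 0 = CHF 1338300
  CHF 1338300 × 12% = CHF 160596

CHF 160596 > CHF 31780, so the alternative minimum tax is the binding amount.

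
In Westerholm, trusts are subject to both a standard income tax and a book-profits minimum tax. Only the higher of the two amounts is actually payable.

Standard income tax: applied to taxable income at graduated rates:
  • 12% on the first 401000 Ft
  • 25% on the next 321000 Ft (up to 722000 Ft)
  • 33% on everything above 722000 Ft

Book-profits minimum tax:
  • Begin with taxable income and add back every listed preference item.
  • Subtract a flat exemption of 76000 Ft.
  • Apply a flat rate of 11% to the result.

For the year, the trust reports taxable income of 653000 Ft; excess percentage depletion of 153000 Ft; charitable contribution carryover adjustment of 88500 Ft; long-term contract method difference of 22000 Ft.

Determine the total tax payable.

Book-profits minimum tax:
  Adjusted income: 653000 Ft + 153000 Ft + 88500 Ft + 22000 Ft = 916500 Ft
  Less exemption 76000 Ft → base 840500 Ft
  840500 Ft × 11% = 92455 Ft

Standard income tax:
  401000 Ft × 12% = 48120 Ft
  252000 Ft × 25% = 63000 Ft
  → 111120 Ft

111120 Ft > 92455 Ft, so the standard income tax governs.

111120 Ft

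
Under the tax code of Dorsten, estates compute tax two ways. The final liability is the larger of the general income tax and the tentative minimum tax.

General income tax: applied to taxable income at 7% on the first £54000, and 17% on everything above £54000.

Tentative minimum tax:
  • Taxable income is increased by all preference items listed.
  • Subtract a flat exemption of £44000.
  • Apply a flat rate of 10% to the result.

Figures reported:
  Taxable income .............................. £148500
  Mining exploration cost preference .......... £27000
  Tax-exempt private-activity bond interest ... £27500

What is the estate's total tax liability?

£19845

General income tax:
  £54000 × 7% = £3780
  £94500 × 17% = £16065
  → £19845

Tentative minimum tax:
  Adjusted income: £148500 + £27000 + £27500 = £203000
  Less exemption £44000 → base £159000
  £159000 × 10% = £15900

£19845 > £15900, so the general income tax governs.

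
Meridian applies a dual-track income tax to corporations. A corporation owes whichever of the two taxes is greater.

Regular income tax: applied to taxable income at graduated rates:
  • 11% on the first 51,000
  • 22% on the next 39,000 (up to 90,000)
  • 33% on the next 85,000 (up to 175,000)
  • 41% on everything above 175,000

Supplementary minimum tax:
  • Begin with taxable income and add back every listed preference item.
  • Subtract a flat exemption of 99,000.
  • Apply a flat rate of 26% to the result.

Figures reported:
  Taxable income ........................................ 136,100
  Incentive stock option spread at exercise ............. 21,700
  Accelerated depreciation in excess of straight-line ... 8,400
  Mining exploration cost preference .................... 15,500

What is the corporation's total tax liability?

29,403

Regular income tax:
  51,000 × 11% = 5,610
  39,000 × 22% = 8,580
  46,100 × 33% = 15,213
  → 29,403

Supplementary minimum tax:
  Adjusted income: 136,100 + 21,700 + 8,400 + 15,500 = 181,700
  Less exemption 99,000 → base 82,700
  82,700 × 26% = 21,502

29,403 > 21,502, so the regular income tax governs.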